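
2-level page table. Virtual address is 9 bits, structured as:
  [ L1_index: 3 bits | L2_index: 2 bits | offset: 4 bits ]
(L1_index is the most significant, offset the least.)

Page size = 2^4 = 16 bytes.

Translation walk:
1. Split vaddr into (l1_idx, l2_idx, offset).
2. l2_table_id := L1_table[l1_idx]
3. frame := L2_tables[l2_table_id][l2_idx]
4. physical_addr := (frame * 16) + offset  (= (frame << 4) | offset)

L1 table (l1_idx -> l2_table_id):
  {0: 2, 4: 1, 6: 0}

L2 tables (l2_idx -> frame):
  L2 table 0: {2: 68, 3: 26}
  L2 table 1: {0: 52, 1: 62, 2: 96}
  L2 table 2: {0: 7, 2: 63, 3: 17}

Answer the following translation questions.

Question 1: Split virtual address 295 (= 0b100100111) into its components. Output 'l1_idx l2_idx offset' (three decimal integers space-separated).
Answer: 4 2 7

Derivation:
vaddr = 295 = 0b100100111
  top 3 bits -> l1_idx = 4
  next 2 bits -> l2_idx = 2
  bottom 4 bits -> offset = 7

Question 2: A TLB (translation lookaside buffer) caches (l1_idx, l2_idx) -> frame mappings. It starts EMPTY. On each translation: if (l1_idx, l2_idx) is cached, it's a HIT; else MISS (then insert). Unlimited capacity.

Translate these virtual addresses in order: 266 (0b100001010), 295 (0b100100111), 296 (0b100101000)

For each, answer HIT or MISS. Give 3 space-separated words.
Answer: MISS MISS HIT

Derivation:
vaddr=266: (4,0) not in TLB -> MISS, insert
vaddr=295: (4,2) not in TLB -> MISS, insert
vaddr=296: (4,2) in TLB -> HIT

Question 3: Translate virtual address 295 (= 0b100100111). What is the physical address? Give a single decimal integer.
vaddr = 295 = 0b100100111
Split: l1_idx=4, l2_idx=2, offset=7
L1[4] = 1
L2[1][2] = 96
paddr = 96 * 16 + 7 = 1543

Answer: 1543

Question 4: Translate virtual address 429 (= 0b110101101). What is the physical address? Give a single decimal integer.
vaddr = 429 = 0b110101101
Split: l1_idx=6, l2_idx=2, offset=13
L1[6] = 0
L2[0][2] = 68
paddr = 68 * 16 + 13 = 1101

Answer: 1101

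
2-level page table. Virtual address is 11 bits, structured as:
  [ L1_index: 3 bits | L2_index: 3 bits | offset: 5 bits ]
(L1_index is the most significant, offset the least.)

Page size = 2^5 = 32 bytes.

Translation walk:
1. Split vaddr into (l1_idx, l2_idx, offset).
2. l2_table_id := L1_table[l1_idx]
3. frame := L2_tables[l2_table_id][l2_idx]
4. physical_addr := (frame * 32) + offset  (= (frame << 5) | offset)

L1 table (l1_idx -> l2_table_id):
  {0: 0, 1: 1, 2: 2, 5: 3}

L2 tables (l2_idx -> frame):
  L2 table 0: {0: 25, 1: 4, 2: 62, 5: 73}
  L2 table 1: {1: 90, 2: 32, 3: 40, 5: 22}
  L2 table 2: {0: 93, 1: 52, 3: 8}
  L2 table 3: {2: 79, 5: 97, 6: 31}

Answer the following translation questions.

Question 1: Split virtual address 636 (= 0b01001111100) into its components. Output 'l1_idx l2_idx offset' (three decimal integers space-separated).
vaddr = 636 = 0b01001111100
  top 3 bits -> l1_idx = 2
  next 3 bits -> l2_idx = 3
  bottom 5 bits -> offset = 28

Answer: 2 3 28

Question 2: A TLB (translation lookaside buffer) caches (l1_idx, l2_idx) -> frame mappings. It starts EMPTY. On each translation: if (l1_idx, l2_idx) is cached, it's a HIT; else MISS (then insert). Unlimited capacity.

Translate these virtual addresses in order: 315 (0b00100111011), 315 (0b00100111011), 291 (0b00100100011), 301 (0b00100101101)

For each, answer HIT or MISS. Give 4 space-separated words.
Answer: MISS HIT HIT HIT

Derivation:
vaddr=315: (1,1) not in TLB -> MISS, insert
vaddr=315: (1,1) in TLB -> HIT
vaddr=291: (1,1) in TLB -> HIT
vaddr=301: (1,1) in TLB -> HIT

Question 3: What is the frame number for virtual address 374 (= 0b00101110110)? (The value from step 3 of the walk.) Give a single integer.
Answer: 40

Derivation:
vaddr = 374: l1_idx=1, l2_idx=3
L1[1] = 1; L2[1][3] = 40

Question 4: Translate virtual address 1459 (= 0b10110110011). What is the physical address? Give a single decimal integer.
Answer: 3123

Derivation:
vaddr = 1459 = 0b10110110011
Split: l1_idx=5, l2_idx=5, offset=19
L1[5] = 3
L2[3][5] = 97
paddr = 97 * 32 + 19 = 3123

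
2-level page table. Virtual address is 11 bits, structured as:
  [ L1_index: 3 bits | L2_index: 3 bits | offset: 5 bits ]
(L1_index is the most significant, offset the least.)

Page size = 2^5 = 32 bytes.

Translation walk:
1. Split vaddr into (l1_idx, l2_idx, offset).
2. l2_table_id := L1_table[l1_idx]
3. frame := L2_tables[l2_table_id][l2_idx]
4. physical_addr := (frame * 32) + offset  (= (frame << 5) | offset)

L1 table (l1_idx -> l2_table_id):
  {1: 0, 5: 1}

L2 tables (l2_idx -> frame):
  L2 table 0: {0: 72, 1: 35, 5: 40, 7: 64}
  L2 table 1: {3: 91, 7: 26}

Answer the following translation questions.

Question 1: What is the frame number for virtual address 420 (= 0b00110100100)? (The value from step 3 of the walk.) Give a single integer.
Answer: 40

Derivation:
vaddr = 420: l1_idx=1, l2_idx=5
L1[1] = 0; L2[0][5] = 40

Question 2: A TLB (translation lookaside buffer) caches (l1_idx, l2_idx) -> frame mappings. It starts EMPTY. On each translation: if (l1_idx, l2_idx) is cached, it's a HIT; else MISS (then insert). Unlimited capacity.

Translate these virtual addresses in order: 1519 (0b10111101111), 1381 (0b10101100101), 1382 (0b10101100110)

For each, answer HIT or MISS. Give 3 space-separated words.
Answer: MISS MISS HIT

Derivation:
vaddr=1519: (5,7) not in TLB -> MISS, insert
vaddr=1381: (5,3) not in TLB -> MISS, insert
vaddr=1382: (5,3) in TLB -> HIT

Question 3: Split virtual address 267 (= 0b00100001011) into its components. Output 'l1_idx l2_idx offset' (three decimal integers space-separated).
Answer: 1 0 11

Derivation:
vaddr = 267 = 0b00100001011
  top 3 bits -> l1_idx = 1
  next 3 bits -> l2_idx = 0
  bottom 5 bits -> offset = 11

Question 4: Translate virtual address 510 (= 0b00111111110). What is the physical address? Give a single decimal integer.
vaddr = 510 = 0b00111111110
Split: l1_idx=1, l2_idx=7, offset=30
L1[1] = 0
L2[0][7] = 64
paddr = 64 * 32 + 30 = 2078

Answer: 2078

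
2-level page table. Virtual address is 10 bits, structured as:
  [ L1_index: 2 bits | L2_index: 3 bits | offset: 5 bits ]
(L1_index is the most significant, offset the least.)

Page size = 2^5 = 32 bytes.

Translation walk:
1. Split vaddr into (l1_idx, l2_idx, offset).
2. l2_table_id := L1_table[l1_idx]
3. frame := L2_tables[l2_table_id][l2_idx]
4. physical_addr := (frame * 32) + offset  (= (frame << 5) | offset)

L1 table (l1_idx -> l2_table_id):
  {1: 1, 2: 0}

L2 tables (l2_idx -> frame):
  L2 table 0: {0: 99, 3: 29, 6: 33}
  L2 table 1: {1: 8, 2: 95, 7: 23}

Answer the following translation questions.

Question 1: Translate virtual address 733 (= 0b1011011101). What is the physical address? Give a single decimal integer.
Answer: 1085

Derivation:
vaddr = 733 = 0b1011011101
Split: l1_idx=2, l2_idx=6, offset=29
L1[2] = 0
L2[0][6] = 33
paddr = 33 * 32 + 29 = 1085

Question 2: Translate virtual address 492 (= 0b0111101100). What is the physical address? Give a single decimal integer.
Answer: 748

Derivation:
vaddr = 492 = 0b0111101100
Split: l1_idx=1, l2_idx=7, offset=12
L1[1] = 1
L2[1][7] = 23
paddr = 23 * 32 + 12 = 748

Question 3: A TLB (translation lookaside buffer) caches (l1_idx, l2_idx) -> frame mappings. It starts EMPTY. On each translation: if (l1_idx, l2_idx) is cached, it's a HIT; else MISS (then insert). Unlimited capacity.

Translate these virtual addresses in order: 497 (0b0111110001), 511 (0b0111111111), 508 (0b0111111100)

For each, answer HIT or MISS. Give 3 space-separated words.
vaddr=497: (1,7) not in TLB -> MISS, insert
vaddr=511: (1,7) in TLB -> HIT
vaddr=508: (1,7) in TLB -> HIT

Answer: MISS HIT HIT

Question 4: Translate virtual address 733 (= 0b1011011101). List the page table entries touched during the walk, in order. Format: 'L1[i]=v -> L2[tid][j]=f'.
Answer: L1[2]=0 -> L2[0][6]=33

Derivation:
vaddr = 733 = 0b1011011101
Split: l1_idx=2, l2_idx=6, offset=29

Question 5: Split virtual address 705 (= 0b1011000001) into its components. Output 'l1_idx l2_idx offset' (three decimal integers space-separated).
vaddr = 705 = 0b1011000001
  top 2 bits -> l1_idx = 2
  next 3 bits -> l2_idx = 6
  bottom 5 bits -> offset = 1

Answer: 2 6 1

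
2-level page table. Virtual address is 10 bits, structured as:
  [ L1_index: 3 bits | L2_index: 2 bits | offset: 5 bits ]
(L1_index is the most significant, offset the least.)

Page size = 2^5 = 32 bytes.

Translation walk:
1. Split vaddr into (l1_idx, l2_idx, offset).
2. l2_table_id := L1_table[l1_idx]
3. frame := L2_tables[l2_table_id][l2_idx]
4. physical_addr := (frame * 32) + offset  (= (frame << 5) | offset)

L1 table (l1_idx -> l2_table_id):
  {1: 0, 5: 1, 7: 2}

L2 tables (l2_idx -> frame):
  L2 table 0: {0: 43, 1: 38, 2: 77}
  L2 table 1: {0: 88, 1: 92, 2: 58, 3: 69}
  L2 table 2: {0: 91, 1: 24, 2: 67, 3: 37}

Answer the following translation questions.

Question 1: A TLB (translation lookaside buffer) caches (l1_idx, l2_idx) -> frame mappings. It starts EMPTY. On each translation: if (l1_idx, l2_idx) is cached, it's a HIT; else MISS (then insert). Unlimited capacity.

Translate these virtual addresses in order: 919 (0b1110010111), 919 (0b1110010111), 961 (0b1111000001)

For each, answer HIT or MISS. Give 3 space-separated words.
vaddr=919: (7,0) not in TLB -> MISS, insert
vaddr=919: (7,0) in TLB -> HIT
vaddr=961: (7,2) not in TLB -> MISS, insert

Answer: MISS HIT MISS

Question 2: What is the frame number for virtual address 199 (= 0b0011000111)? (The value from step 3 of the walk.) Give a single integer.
Answer: 77

Derivation:
vaddr = 199: l1_idx=1, l2_idx=2
L1[1] = 0; L2[0][2] = 77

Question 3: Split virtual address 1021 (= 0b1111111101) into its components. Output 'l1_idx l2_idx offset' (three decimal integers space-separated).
vaddr = 1021 = 0b1111111101
  top 3 bits -> l1_idx = 7
  next 2 bits -> l2_idx = 3
  bottom 5 bits -> offset = 29

Answer: 7 3 29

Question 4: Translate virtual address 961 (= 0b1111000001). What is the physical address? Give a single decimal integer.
Answer: 2145

Derivation:
vaddr = 961 = 0b1111000001
Split: l1_idx=7, l2_idx=2, offset=1
L1[7] = 2
L2[2][2] = 67
paddr = 67 * 32 + 1 = 2145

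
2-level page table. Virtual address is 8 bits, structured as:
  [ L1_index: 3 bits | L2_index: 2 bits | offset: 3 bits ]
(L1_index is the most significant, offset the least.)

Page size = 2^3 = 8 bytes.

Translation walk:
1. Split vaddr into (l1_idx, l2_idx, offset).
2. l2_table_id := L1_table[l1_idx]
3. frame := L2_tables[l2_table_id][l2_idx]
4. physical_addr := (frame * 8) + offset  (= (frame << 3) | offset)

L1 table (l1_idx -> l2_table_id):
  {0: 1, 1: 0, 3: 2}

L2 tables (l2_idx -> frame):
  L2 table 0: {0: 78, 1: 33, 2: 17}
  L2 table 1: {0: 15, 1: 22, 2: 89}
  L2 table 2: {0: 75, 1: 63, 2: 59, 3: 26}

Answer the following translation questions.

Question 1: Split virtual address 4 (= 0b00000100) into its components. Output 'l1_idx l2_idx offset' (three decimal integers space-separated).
Answer: 0 0 4

Derivation:
vaddr = 4 = 0b00000100
  top 3 bits -> l1_idx = 0
  next 2 bits -> l2_idx = 0
  bottom 3 bits -> offset = 4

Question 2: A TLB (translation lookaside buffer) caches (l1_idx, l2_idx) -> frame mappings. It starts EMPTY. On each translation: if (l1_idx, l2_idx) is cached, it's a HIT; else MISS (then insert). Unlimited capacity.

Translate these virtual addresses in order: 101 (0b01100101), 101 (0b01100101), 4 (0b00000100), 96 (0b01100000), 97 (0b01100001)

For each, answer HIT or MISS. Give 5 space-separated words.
Answer: MISS HIT MISS HIT HIT

Derivation:
vaddr=101: (3,0) not in TLB -> MISS, insert
vaddr=101: (3,0) in TLB -> HIT
vaddr=4: (0,0) not in TLB -> MISS, insert
vaddr=96: (3,0) in TLB -> HIT
vaddr=97: (3,0) in TLB -> HIT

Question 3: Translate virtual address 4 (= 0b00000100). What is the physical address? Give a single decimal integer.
vaddr = 4 = 0b00000100
Split: l1_idx=0, l2_idx=0, offset=4
L1[0] = 1
L2[1][0] = 15
paddr = 15 * 8 + 4 = 124

Answer: 124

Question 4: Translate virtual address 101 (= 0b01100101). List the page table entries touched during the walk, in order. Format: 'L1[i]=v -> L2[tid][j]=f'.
Answer: L1[3]=2 -> L2[2][0]=75

Derivation:
vaddr = 101 = 0b01100101
Split: l1_idx=3, l2_idx=0, offset=5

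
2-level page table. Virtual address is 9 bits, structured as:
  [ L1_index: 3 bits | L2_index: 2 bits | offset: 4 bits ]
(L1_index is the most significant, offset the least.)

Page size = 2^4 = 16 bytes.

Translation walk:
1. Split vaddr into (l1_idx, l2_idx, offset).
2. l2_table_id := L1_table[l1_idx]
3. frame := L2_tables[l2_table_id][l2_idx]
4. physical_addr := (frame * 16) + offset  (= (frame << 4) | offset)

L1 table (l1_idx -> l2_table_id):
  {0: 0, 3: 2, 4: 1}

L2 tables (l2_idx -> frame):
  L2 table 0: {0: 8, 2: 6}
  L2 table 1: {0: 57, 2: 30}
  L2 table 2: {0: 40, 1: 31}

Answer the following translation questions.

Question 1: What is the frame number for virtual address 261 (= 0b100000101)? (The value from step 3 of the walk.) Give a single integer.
Answer: 57

Derivation:
vaddr = 261: l1_idx=4, l2_idx=0
L1[4] = 1; L2[1][0] = 57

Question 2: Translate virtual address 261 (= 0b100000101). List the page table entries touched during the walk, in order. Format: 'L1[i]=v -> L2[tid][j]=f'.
vaddr = 261 = 0b100000101
Split: l1_idx=4, l2_idx=0, offset=5

Answer: L1[4]=1 -> L2[1][0]=57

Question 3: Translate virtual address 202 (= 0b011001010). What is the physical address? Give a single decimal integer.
Answer: 650

Derivation:
vaddr = 202 = 0b011001010
Split: l1_idx=3, l2_idx=0, offset=10
L1[3] = 2
L2[2][0] = 40
paddr = 40 * 16 + 10 = 650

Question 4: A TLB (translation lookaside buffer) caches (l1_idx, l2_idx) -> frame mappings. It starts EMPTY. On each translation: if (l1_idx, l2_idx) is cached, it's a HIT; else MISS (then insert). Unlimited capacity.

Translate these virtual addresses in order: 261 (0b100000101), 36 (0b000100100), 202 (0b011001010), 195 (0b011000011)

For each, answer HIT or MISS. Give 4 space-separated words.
Answer: MISS MISS MISS HIT

Derivation:
vaddr=261: (4,0) not in TLB -> MISS, insert
vaddr=36: (0,2) not in TLB -> MISS, insert
vaddr=202: (3,0) not in TLB -> MISS, insert
vaddr=195: (3,0) in TLB -> HIT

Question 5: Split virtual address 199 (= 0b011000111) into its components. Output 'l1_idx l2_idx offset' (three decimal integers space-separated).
vaddr = 199 = 0b011000111
  top 3 bits -> l1_idx = 3
  next 2 bits -> l2_idx = 0
  bottom 4 bits -> offset = 7

Answer: 3 0 7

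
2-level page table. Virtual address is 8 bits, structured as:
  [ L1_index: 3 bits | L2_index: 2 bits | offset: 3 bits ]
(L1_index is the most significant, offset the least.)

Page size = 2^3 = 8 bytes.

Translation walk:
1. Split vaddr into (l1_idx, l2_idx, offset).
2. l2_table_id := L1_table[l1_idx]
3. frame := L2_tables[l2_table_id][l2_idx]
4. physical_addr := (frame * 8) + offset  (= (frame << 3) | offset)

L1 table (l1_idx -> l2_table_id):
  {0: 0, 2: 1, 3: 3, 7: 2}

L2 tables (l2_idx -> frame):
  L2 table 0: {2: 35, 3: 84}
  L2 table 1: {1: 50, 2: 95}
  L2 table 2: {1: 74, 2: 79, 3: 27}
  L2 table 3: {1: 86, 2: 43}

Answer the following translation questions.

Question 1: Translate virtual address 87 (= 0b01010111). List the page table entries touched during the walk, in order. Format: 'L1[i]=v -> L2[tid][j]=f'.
vaddr = 87 = 0b01010111
Split: l1_idx=2, l2_idx=2, offset=7

Answer: L1[2]=1 -> L2[1][2]=95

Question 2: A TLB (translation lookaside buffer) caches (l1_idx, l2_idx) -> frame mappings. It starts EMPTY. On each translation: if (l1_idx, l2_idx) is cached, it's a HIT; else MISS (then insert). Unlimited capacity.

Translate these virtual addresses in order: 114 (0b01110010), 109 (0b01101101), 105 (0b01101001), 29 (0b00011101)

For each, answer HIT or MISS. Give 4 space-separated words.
Answer: MISS MISS HIT MISS

Derivation:
vaddr=114: (3,2) not in TLB -> MISS, insert
vaddr=109: (3,1) not in TLB -> MISS, insert
vaddr=105: (3,1) in TLB -> HIT
vaddr=29: (0,3) not in TLB -> MISS, insert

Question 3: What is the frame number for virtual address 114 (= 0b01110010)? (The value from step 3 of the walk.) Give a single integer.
Answer: 43

Derivation:
vaddr = 114: l1_idx=3, l2_idx=2
L1[3] = 3; L2[3][2] = 43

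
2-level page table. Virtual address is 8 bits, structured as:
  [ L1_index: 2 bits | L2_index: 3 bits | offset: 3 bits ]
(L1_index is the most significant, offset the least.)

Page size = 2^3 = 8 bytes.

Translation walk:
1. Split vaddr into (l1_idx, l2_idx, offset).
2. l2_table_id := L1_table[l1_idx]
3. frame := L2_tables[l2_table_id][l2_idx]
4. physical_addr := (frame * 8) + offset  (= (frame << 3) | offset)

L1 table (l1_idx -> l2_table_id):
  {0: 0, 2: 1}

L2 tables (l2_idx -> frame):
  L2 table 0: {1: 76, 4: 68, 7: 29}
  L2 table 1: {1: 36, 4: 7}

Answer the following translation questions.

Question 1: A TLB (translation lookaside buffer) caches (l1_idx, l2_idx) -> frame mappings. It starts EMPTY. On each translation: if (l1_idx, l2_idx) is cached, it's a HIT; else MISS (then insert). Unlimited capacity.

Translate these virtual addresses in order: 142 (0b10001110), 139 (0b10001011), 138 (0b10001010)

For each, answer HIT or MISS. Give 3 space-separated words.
vaddr=142: (2,1) not in TLB -> MISS, insert
vaddr=139: (2,1) in TLB -> HIT
vaddr=138: (2,1) in TLB -> HIT

Answer: MISS HIT HIT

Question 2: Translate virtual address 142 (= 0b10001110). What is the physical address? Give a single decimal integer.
vaddr = 142 = 0b10001110
Split: l1_idx=2, l2_idx=1, offset=6
L1[2] = 1
L2[1][1] = 36
paddr = 36 * 8 + 6 = 294

Answer: 294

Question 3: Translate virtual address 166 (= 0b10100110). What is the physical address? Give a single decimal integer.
vaddr = 166 = 0b10100110
Split: l1_idx=2, l2_idx=4, offset=6
L1[2] = 1
L2[1][4] = 7
paddr = 7 * 8 + 6 = 62

Answer: 62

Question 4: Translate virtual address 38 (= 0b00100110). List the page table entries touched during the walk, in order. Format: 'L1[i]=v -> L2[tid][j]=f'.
vaddr = 38 = 0b00100110
Split: l1_idx=0, l2_idx=4, offset=6

Answer: L1[0]=0 -> L2[0][4]=68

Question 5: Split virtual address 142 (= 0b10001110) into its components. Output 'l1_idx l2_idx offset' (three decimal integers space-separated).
vaddr = 142 = 0b10001110
  top 2 bits -> l1_idx = 2
  next 3 bits -> l2_idx = 1
  bottom 3 bits -> offset = 6

Answer: 2 1 6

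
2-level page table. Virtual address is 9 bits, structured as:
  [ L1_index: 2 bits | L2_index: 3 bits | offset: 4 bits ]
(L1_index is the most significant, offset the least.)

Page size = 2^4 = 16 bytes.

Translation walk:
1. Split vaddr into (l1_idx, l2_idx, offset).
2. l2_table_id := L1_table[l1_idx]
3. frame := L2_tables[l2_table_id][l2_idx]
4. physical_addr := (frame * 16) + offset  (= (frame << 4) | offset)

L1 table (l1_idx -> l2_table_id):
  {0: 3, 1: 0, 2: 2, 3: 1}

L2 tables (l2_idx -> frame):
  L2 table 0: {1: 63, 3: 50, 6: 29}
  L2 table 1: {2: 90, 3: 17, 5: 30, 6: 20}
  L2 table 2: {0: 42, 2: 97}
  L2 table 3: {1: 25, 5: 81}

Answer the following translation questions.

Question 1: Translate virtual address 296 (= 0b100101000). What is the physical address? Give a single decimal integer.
Answer: 1560

Derivation:
vaddr = 296 = 0b100101000
Split: l1_idx=2, l2_idx=2, offset=8
L1[2] = 2
L2[2][2] = 97
paddr = 97 * 16 + 8 = 1560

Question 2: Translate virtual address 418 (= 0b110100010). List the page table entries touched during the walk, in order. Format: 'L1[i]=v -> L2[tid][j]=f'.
Answer: L1[3]=1 -> L2[1][2]=90

Derivation:
vaddr = 418 = 0b110100010
Split: l1_idx=3, l2_idx=2, offset=2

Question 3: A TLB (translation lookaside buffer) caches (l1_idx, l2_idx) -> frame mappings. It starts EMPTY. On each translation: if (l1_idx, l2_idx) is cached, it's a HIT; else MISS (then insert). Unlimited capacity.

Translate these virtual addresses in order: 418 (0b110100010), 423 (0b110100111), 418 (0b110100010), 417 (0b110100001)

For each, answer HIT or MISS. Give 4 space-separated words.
vaddr=418: (3,2) not in TLB -> MISS, insert
vaddr=423: (3,2) in TLB -> HIT
vaddr=418: (3,2) in TLB -> HIT
vaddr=417: (3,2) in TLB -> HIT

Answer: MISS HIT HIT HIT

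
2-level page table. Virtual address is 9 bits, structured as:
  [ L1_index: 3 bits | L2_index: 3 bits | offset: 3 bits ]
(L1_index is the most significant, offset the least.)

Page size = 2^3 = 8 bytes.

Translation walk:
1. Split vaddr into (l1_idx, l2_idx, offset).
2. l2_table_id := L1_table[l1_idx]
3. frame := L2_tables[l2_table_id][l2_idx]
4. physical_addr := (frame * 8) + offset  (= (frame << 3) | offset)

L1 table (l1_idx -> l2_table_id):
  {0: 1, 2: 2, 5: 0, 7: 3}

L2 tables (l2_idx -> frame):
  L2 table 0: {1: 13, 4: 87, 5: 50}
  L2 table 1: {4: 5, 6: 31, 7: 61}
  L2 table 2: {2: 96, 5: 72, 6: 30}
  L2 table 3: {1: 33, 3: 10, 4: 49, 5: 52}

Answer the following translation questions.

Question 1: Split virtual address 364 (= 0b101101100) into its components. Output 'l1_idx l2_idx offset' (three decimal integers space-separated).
Answer: 5 5 4

Derivation:
vaddr = 364 = 0b101101100
  top 3 bits -> l1_idx = 5
  next 3 bits -> l2_idx = 5
  bottom 3 bits -> offset = 4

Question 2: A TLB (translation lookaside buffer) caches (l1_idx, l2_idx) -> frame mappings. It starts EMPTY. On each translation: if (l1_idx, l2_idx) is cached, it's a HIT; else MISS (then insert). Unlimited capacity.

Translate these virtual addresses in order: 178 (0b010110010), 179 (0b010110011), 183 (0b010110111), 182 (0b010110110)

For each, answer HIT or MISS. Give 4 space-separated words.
vaddr=178: (2,6) not in TLB -> MISS, insert
vaddr=179: (2,6) in TLB -> HIT
vaddr=183: (2,6) in TLB -> HIT
vaddr=182: (2,6) in TLB -> HIT

Answer: MISS HIT HIT HIT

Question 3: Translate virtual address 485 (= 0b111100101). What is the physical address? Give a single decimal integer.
vaddr = 485 = 0b111100101
Split: l1_idx=7, l2_idx=4, offset=5
L1[7] = 3
L2[3][4] = 49
paddr = 49 * 8 + 5 = 397

Answer: 397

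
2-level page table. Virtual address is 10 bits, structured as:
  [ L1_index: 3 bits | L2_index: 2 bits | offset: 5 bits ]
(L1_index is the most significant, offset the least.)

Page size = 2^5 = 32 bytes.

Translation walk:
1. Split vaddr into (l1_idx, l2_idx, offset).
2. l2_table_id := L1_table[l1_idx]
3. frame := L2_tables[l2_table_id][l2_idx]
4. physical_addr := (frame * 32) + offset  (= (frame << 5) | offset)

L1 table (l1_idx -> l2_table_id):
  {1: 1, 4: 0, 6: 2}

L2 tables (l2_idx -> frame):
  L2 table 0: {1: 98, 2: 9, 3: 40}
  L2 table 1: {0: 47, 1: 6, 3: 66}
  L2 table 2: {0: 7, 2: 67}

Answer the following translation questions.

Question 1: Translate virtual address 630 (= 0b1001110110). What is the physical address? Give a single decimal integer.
vaddr = 630 = 0b1001110110
Split: l1_idx=4, l2_idx=3, offset=22
L1[4] = 0
L2[0][3] = 40
paddr = 40 * 32 + 22 = 1302

Answer: 1302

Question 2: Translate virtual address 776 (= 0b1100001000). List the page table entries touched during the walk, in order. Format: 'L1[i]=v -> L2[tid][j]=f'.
Answer: L1[6]=2 -> L2[2][0]=7

Derivation:
vaddr = 776 = 0b1100001000
Split: l1_idx=6, l2_idx=0, offset=8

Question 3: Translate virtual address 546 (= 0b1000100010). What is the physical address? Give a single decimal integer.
vaddr = 546 = 0b1000100010
Split: l1_idx=4, l2_idx=1, offset=2
L1[4] = 0
L2[0][1] = 98
paddr = 98 * 32 + 2 = 3138

Answer: 3138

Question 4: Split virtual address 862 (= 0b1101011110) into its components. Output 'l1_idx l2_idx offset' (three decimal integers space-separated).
Answer: 6 2 30

Derivation:
vaddr = 862 = 0b1101011110
  top 3 bits -> l1_idx = 6
  next 2 bits -> l2_idx = 2
  bottom 5 bits -> offset = 30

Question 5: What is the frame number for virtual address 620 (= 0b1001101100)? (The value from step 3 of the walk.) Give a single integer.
vaddr = 620: l1_idx=4, l2_idx=3
L1[4] = 0; L2[0][3] = 40

Answer: 40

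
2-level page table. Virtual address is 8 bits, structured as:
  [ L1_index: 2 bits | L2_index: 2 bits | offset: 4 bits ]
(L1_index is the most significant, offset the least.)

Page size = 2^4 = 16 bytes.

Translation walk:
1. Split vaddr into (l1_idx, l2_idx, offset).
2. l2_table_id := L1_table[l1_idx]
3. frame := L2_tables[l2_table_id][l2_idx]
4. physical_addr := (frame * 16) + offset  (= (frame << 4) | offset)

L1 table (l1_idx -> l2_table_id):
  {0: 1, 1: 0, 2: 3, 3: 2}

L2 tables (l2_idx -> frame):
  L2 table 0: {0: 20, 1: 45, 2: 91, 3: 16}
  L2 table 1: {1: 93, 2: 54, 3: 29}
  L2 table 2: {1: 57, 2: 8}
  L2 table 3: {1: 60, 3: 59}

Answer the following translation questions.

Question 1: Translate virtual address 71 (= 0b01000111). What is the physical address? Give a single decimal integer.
vaddr = 71 = 0b01000111
Split: l1_idx=1, l2_idx=0, offset=7
L1[1] = 0
L2[0][0] = 20
paddr = 20 * 16 + 7 = 327

Answer: 327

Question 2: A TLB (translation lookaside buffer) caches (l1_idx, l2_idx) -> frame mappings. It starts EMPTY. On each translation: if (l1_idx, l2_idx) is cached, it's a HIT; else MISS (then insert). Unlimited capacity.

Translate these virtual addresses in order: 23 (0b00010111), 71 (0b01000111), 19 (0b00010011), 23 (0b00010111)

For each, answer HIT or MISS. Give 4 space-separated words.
vaddr=23: (0,1) not in TLB -> MISS, insert
vaddr=71: (1,0) not in TLB -> MISS, insert
vaddr=19: (0,1) in TLB -> HIT
vaddr=23: (0,1) in TLB -> HIT

Answer: MISS MISS HIT HIT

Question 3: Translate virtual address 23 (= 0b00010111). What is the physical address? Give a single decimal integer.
vaddr = 23 = 0b00010111
Split: l1_idx=0, l2_idx=1, offset=7
L1[0] = 1
L2[1][1] = 93
paddr = 93 * 16 + 7 = 1495

Answer: 1495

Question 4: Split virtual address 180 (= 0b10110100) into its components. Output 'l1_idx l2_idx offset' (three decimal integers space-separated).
vaddr = 180 = 0b10110100
  top 2 bits -> l1_idx = 2
  next 2 bits -> l2_idx = 3
  bottom 4 bits -> offset = 4

Answer: 2 3 4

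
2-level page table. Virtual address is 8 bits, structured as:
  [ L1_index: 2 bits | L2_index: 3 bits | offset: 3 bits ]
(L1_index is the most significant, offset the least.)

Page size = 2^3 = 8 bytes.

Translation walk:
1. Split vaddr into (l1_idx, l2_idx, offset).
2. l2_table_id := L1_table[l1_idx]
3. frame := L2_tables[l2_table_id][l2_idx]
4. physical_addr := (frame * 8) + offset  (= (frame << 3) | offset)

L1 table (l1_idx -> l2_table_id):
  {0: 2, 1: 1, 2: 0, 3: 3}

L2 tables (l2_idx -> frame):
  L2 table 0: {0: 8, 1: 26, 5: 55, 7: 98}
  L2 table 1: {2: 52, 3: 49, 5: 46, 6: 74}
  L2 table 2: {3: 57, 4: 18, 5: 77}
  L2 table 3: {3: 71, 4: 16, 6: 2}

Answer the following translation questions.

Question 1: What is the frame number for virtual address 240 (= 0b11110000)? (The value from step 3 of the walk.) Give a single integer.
Answer: 2

Derivation:
vaddr = 240: l1_idx=3, l2_idx=6
L1[3] = 3; L2[3][6] = 2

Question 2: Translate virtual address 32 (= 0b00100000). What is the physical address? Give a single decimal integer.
Answer: 144

Derivation:
vaddr = 32 = 0b00100000
Split: l1_idx=0, l2_idx=4, offset=0
L1[0] = 2
L2[2][4] = 18
paddr = 18 * 8 + 0 = 144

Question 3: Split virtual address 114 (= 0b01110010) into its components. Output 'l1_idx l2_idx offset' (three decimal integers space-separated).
Answer: 1 6 2

Derivation:
vaddr = 114 = 0b01110010
  top 2 bits -> l1_idx = 1
  next 3 bits -> l2_idx = 6
  bottom 3 bits -> offset = 2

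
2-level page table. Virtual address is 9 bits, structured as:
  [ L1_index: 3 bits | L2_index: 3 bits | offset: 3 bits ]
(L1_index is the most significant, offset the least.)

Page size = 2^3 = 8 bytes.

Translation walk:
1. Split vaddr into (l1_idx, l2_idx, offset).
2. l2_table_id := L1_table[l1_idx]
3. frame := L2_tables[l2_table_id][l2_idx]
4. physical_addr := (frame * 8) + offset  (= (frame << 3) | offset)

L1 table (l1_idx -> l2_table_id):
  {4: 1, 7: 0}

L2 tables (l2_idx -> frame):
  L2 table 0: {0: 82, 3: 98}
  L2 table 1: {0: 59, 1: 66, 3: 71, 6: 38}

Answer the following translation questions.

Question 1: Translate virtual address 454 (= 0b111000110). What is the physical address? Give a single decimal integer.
Answer: 662

Derivation:
vaddr = 454 = 0b111000110
Split: l1_idx=7, l2_idx=0, offset=6
L1[7] = 0
L2[0][0] = 82
paddr = 82 * 8 + 6 = 662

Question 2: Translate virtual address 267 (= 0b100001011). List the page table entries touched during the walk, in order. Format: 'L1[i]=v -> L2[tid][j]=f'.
Answer: L1[4]=1 -> L2[1][1]=66

Derivation:
vaddr = 267 = 0b100001011
Split: l1_idx=4, l2_idx=1, offset=3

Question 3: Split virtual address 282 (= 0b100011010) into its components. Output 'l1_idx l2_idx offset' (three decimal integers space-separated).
Answer: 4 3 2

Derivation:
vaddr = 282 = 0b100011010
  top 3 bits -> l1_idx = 4
  next 3 bits -> l2_idx = 3
  bottom 3 bits -> offset = 2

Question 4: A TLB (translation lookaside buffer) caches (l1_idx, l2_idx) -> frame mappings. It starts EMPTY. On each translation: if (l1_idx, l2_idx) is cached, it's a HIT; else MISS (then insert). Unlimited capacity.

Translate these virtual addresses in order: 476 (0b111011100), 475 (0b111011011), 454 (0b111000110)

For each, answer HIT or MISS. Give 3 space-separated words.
vaddr=476: (7,3) not in TLB -> MISS, insert
vaddr=475: (7,3) in TLB -> HIT
vaddr=454: (7,0) not in TLB -> MISS, insert

Answer: MISS HIT MISS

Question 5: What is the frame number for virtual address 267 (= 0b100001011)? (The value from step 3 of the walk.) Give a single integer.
vaddr = 267: l1_idx=4, l2_idx=1
L1[4] = 1; L2[1][1] = 66

Answer: 66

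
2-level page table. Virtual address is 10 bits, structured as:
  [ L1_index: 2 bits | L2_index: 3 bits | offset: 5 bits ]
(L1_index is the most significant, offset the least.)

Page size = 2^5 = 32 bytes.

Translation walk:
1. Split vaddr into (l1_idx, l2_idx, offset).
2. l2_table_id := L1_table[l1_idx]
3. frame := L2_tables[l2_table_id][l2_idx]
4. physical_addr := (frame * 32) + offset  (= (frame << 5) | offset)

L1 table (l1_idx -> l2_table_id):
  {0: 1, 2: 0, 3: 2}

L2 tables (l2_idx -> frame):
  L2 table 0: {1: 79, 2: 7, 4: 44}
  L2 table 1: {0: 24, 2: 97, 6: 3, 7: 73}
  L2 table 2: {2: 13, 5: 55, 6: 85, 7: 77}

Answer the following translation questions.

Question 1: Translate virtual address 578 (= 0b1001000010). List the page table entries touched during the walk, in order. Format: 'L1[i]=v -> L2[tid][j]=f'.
Answer: L1[2]=0 -> L2[0][2]=7

Derivation:
vaddr = 578 = 0b1001000010
Split: l1_idx=2, l2_idx=2, offset=2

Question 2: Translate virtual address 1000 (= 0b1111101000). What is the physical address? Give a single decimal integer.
vaddr = 1000 = 0b1111101000
Split: l1_idx=3, l2_idx=7, offset=8
L1[3] = 2
L2[2][7] = 77
paddr = 77 * 32 + 8 = 2472

Answer: 2472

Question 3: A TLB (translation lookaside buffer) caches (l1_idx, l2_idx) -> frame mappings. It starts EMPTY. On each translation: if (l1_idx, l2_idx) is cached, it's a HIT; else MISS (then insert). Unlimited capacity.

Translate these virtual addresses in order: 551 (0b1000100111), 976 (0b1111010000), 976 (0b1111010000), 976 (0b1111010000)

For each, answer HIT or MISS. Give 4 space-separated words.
vaddr=551: (2,1) not in TLB -> MISS, insert
vaddr=976: (3,6) not in TLB -> MISS, insert
vaddr=976: (3,6) in TLB -> HIT
vaddr=976: (3,6) in TLB -> HIT

Answer: MISS MISS HIT HIT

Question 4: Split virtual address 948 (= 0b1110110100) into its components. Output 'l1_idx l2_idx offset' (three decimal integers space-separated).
Answer: 3 5 20

Derivation:
vaddr = 948 = 0b1110110100
  top 2 bits -> l1_idx = 3
  next 3 bits -> l2_idx = 5
  bottom 5 bits -> offset = 20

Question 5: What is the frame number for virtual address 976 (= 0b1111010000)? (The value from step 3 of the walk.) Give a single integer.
vaddr = 976: l1_idx=3, l2_idx=6
L1[3] = 2; L2[2][6] = 85

Answer: 85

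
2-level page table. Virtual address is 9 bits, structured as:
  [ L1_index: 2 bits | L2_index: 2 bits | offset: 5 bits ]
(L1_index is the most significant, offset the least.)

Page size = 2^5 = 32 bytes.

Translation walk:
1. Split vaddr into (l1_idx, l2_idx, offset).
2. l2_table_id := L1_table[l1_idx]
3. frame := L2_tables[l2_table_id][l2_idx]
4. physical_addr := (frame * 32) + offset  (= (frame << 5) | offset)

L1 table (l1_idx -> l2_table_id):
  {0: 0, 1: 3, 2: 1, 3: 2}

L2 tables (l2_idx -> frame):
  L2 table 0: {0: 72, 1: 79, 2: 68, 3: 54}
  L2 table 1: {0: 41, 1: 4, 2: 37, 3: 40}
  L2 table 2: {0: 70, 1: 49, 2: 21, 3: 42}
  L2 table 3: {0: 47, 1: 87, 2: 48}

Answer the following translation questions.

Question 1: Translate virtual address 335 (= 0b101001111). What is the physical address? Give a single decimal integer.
vaddr = 335 = 0b101001111
Split: l1_idx=2, l2_idx=2, offset=15
L1[2] = 1
L2[1][2] = 37
paddr = 37 * 32 + 15 = 1199

Answer: 1199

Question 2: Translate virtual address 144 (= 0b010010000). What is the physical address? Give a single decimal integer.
vaddr = 144 = 0b010010000
Split: l1_idx=1, l2_idx=0, offset=16
L1[1] = 3
L2[3][0] = 47
paddr = 47 * 32 + 16 = 1520

Answer: 1520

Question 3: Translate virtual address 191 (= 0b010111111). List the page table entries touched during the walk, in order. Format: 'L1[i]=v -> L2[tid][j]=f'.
vaddr = 191 = 0b010111111
Split: l1_idx=1, l2_idx=1, offset=31

Answer: L1[1]=3 -> L2[3][1]=87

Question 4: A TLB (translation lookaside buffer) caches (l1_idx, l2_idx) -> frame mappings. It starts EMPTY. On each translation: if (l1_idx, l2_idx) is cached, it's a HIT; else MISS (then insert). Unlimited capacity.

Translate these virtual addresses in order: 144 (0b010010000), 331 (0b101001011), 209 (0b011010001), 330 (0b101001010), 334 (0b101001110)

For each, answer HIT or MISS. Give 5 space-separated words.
vaddr=144: (1,0) not in TLB -> MISS, insert
vaddr=331: (2,2) not in TLB -> MISS, insert
vaddr=209: (1,2) not in TLB -> MISS, insert
vaddr=330: (2,2) in TLB -> HIT
vaddr=334: (2,2) in TLB -> HIT

Answer: MISS MISS MISS HIT HIT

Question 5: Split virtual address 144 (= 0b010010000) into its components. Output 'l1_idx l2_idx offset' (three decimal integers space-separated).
vaddr = 144 = 0b010010000
  top 2 bits -> l1_idx = 1
  next 2 bits -> l2_idx = 0
  bottom 5 bits -> offset = 16

Answer: 1 0 16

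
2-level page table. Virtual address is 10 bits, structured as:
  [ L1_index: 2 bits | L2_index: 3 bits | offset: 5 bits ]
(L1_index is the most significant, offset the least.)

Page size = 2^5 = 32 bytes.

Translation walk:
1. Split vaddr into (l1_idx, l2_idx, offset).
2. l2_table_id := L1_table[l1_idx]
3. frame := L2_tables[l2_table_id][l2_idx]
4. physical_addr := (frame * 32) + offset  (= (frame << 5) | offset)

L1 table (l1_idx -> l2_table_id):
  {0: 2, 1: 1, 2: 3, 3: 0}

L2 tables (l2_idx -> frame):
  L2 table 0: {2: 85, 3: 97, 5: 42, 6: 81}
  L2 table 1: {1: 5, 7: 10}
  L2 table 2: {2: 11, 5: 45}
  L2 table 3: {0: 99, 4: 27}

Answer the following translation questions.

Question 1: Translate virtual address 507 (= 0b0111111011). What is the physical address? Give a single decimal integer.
Answer: 347

Derivation:
vaddr = 507 = 0b0111111011
Split: l1_idx=1, l2_idx=7, offset=27
L1[1] = 1
L2[1][7] = 10
paddr = 10 * 32 + 27 = 347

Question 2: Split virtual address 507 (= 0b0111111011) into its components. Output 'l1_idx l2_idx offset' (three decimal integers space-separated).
Answer: 1 7 27

Derivation:
vaddr = 507 = 0b0111111011
  top 2 bits -> l1_idx = 1
  next 3 bits -> l2_idx = 7
  bottom 5 bits -> offset = 27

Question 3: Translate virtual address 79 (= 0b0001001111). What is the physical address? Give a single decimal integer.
Answer: 367

Derivation:
vaddr = 79 = 0b0001001111
Split: l1_idx=0, l2_idx=2, offset=15
L1[0] = 2
L2[2][2] = 11
paddr = 11 * 32 + 15 = 367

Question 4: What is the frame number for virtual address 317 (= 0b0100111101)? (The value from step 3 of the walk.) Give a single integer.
Answer: 5

Derivation:
vaddr = 317: l1_idx=1, l2_idx=1
L1[1] = 1; L2[1][1] = 5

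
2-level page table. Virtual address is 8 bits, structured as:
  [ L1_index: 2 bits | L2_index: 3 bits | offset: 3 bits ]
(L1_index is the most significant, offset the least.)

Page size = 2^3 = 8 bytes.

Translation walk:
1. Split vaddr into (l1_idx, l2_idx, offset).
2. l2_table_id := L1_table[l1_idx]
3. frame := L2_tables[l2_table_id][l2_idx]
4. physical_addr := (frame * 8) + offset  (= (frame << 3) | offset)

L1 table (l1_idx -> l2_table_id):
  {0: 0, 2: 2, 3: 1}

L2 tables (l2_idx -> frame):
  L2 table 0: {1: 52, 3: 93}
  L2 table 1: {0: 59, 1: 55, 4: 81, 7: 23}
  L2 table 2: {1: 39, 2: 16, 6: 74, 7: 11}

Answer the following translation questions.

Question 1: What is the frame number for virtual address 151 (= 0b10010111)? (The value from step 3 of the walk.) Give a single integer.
Answer: 16

Derivation:
vaddr = 151: l1_idx=2, l2_idx=2
L1[2] = 2; L2[2][2] = 16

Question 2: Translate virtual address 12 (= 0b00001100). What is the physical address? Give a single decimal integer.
Answer: 420

Derivation:
vaddr = 12 = 0b00001100
Split: l1_idx=0, l2_idx=1, offset=4
L1[0] = 0
L2[0][1] = 52
paddr = 52 * 8 + 4 = 420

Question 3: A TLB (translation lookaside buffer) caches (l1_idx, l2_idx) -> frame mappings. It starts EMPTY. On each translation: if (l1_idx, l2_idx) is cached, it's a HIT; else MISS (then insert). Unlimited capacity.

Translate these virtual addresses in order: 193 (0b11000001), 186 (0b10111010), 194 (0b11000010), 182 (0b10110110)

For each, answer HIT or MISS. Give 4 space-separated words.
vaddr=193: (3,0) not in TLB -> MISS, insert
vaddr=186: (2,7) not in TLB -> MISS, insert
vaddr=194: (3,0) in TLB -> HIT
vaddr=182: (2,6) not in TLB -> MISS, insert

Answer: MISS MISS HIT MISS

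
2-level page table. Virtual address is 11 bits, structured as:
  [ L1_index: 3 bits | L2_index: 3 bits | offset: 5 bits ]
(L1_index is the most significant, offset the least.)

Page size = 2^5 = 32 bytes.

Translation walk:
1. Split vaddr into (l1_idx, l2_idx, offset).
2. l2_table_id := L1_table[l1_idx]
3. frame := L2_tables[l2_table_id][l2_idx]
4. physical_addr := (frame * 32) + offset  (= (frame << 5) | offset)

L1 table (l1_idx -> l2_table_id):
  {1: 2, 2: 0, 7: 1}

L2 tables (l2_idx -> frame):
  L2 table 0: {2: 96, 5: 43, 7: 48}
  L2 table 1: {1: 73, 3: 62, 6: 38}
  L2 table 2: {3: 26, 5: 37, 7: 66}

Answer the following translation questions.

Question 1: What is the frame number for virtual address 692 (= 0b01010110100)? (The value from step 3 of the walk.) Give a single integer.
vaddr = 692: l1_idx=2, l2_idx=5
L1[2] = 0; L2[0][5] = 43

Answer: 43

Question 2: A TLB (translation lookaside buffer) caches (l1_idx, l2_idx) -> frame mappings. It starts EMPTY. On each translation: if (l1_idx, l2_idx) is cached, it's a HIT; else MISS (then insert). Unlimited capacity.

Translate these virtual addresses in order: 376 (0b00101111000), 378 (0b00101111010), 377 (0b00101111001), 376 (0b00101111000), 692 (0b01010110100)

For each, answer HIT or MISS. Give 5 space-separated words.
vaddr=376: (1,3) not in TLB -> MISS, insert
vaddr=378: (1,3) in TLB -> HIT
vaddr=377: (1,3) in TLB -> HIT
vaddr=376: (1,3) in TLB -> HIT
vaddr=692: (2,5) not in TLB -> MISS, insert

Answer: MISS HIT HIT HIT MISS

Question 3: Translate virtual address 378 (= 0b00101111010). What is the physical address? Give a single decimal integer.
Answer: 858

Derivation:
vaddr = 378 = 0b00101111010
Split: l1_idx=1, l2_idx=3, offset=26
L1[1] = 2
L2[2][3] = 26
paddr = 26 * 32 + 26 = 858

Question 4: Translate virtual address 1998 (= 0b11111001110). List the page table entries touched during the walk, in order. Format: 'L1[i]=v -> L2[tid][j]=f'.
Answer: L1[7]=1 -> L2[1][6]=38

Derivation:
vaddr = 1998 = 0b11111001110
Split: l1_idx=7, l2_idx=6, offset=14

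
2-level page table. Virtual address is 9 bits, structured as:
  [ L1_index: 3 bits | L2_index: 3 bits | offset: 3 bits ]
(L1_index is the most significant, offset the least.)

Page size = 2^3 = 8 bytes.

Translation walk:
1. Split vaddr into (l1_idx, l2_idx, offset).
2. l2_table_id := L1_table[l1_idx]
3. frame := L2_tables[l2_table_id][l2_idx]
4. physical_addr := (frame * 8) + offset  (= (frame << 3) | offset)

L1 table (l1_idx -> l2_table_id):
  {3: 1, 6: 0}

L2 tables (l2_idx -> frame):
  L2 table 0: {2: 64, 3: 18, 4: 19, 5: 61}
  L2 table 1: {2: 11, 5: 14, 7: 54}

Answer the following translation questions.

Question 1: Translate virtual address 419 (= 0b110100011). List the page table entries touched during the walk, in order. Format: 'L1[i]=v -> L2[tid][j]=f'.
vaddr = 419 = 0b110100011
Split: l1_idx=6, l2_idx=4, offset=3

Answer: L1[6]=0 -> L2[0][4]=19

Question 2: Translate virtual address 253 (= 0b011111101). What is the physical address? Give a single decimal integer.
vaddr = 253 = 0b011111101
Split: l1_idx=3, l2_idx=7, offset=5
L1[3] = 1
L2[1][7] = 54
paddr = 54 * 8 + 5 = 437

Answer: 437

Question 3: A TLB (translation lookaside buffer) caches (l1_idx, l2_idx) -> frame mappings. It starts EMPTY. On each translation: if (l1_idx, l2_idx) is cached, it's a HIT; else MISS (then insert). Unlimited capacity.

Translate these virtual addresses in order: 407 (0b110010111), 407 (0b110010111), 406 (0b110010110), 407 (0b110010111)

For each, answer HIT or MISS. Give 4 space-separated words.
Answer: MISS HIT HIT HIT

Derivation:
vaddr=407: (6,2) not in TLB -> MISS, insert
vaddr=407: (6,2) in TLB -> HIT
vaddr=406: (6,2) in TLB -> HIT
vaddr=407: (6,2) in TLB -> HIT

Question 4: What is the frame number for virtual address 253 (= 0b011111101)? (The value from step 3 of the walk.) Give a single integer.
vaddr = 253: l1_idx=3, l2_idx=7
L1[3] = 1; L2[1][7] = 54

Answer: 54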